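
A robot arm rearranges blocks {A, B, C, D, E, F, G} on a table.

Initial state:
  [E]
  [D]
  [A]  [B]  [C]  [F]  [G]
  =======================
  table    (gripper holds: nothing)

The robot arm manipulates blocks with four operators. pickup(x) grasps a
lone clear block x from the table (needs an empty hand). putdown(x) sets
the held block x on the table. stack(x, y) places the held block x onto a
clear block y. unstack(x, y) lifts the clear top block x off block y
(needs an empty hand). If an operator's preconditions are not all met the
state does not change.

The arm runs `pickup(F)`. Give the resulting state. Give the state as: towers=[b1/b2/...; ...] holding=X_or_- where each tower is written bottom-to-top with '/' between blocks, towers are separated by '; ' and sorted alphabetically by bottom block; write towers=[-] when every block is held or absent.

towers=[A/D/E; B; C; G] holding=F

before: towers=[A/D/E; B; C; F; G] holding=-
pre[pickup(F)]: clear(F) ✓, ontable(F) ✓, handempty ✓
all met → apply pickup(F)
after:  towers=[A/D/E; B; C; G] holding=F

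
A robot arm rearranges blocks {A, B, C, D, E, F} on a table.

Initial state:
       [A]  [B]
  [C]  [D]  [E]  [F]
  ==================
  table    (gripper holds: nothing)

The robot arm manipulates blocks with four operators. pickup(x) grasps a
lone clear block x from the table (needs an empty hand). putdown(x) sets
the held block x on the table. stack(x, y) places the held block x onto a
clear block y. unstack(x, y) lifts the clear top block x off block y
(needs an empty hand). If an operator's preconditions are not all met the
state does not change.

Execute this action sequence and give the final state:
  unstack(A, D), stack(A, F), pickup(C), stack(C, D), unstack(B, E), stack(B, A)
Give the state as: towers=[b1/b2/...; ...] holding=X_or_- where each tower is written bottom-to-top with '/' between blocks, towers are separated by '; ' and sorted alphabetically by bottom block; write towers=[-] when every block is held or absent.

step 1 (unstack(A, D)): towers=[C; D; E/B; F] holding=A
step 2 (stack(A, F)): towers=[C; D; E/B; F/A] holding=-
step 3 (pickup(C)): towers=[D; E/B; F/A] holding=C
step 4 (stack(C, D)): towers=[D/C; E/B; F/A] holding=-
step 5 (unstack(B, E)): towers=[D/C; E; F/A] holding=B
step 6 (stack(B, A)): towers=[D/C; E; F/A/B] holding=-

towers=[D/C; E; F/A/B] holding=-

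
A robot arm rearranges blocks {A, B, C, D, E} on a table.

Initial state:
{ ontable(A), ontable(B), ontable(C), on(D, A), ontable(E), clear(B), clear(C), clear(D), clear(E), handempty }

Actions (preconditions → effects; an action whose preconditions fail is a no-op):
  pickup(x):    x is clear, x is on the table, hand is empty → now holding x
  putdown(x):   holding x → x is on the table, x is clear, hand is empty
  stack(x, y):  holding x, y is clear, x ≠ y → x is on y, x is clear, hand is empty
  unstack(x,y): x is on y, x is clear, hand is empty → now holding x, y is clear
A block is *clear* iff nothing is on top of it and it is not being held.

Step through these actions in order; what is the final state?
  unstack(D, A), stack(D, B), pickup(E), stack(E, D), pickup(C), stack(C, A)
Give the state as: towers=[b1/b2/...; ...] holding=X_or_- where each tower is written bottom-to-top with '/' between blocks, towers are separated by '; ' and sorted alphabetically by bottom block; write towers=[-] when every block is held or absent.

step 1 (unstack(D, A)): towers=[A; B; C; E] holding=D
step 2 (stack(D, B)): towers=[A; B/D; C; E] holding=-
step 3 (pickup(E)): towers=[A; B/D; C] holding=E
step 4 (stack(E, D)): towers=[A; B/D/E; C] holding=-
step 5 (pickup(C)): towers=[A; B/D/E] holding=C
step 6 (stack(C, A)): towers=[A/C; B/D/E] holding=-

towers=[A/C; B/D/E] holding=-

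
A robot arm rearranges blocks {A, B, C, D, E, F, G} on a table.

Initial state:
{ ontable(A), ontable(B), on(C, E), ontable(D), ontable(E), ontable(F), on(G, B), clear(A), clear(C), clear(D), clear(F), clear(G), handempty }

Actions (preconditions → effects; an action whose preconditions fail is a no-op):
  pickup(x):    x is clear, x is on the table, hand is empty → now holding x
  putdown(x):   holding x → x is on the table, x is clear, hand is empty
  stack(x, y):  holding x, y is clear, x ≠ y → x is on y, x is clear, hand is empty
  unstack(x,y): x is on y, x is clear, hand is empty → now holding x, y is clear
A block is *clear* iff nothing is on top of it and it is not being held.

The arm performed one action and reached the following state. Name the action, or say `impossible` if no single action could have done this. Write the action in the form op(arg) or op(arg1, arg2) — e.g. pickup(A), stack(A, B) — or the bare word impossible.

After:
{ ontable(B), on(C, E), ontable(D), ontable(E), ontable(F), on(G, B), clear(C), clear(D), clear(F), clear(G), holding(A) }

pickup(A)

target: towers=[B/G; D; E/C; F] holding=A
         pickup(F) → towers=[A; B/G; D; E/C] holding=F
     unstack(G, B) → towers=[A; B; D; E/C; F] holding=G
         pickup(D) → towers=[A; B/G; E/C; F] holding=D
         pickup(A) → towers=[B/G; D; E/C; F] holding=A  ← match
     unstack(C, E) → towers=[A; B/G; D; E; F] holding=C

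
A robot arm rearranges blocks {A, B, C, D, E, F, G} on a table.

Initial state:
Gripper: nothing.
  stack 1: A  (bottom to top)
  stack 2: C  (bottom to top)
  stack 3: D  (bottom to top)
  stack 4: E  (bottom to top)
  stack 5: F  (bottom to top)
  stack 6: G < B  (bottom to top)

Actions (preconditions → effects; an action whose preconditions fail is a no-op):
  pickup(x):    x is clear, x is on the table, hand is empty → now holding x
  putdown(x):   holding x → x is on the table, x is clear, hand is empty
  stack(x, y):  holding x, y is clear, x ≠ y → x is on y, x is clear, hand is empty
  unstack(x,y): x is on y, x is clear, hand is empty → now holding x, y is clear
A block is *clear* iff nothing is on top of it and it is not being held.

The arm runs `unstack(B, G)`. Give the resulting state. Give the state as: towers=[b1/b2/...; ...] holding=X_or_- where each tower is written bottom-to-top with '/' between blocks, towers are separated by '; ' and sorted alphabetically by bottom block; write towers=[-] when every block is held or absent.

towers=[A; C; D; E; F; G] holding=B

before: towers=[A; C; D; E; F; G/B] holding=-
pre[unstack(B, G)]: on(B,G) yes, clear(B) yes, handempty yes
all met → apply unstack(B, G)
after:  towers=[A; C; D; E; F; G] holding=B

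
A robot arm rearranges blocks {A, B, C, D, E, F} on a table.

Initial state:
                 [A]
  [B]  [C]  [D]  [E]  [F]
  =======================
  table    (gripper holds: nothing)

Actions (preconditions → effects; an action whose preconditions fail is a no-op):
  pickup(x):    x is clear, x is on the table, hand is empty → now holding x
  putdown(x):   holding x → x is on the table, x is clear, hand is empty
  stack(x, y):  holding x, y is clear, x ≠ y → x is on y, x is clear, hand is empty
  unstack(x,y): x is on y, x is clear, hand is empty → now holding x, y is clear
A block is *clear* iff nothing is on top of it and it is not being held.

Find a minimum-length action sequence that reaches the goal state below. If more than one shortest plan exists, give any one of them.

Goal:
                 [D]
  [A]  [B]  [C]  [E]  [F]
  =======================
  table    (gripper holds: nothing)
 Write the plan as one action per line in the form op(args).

unstack(A, E)
putdown(A)
pickup(D)
stack(D, E)

step 1 (unstack(A, E)): towers=[B; C; D; E; F] holding=A
step 2 (putdown(A)): towers=[A; B; C; D; E; F] holding=-
step 3 (pickup(D)): towers=[A; B; C; E; F] holding=D
step 4 (stack(D, E)): towers=[A; B; C; E/D; F] holding=-
goal check: towers=[A; B; C; E/D; F] holding=- — reached (length 4, optimal by BFS)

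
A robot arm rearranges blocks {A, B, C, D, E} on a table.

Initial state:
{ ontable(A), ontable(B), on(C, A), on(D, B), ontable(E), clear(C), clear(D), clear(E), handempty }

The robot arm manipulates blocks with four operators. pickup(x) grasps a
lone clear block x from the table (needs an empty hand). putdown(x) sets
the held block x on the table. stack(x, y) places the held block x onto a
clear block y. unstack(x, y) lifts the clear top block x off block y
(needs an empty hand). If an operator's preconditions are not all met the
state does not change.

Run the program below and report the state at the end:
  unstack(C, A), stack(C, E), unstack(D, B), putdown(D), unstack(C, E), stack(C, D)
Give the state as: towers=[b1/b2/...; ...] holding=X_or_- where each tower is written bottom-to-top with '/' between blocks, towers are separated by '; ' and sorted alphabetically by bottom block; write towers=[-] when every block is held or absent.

step 1 (unstack(C, A)): towers=[A; B/D; E] holding=C
step 2 (stack(C, E)): towers=[A; B/D; E/C] holding=-
step 3 (unstack(D, B)): towers=[A; B; E/C] holding=D
step 4 (putdown(D)): towers=[A; B; D; E/C] holding=-
step 5 (unstack(C, E)): towers=[A; B; D; E] holding=C
step 6 (stack(C, D)): towers=[A; B; D/C; E] holding=-

towers=[A; B; D/C; E] holding=-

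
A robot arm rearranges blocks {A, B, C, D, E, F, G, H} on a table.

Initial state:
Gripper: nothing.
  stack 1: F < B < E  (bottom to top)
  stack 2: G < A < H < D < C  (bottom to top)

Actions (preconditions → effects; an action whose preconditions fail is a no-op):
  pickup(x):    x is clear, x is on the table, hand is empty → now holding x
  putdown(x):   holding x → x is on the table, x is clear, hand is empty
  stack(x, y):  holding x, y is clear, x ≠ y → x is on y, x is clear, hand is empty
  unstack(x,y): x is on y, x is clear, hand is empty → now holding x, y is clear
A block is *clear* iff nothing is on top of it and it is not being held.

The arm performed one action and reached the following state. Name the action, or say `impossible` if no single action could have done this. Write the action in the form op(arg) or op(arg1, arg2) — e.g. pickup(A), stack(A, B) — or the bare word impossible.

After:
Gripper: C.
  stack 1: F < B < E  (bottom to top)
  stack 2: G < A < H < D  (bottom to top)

unstack(C, D)

target: towers=[F/B/E; G/A/H/D] holding=C
     unstack(E, B) → towers=[F/B; G/A/H/D/C] holding=E
     unstack(C, D) → towers=[F/B/E; G/A/H/D] holding=C  ← match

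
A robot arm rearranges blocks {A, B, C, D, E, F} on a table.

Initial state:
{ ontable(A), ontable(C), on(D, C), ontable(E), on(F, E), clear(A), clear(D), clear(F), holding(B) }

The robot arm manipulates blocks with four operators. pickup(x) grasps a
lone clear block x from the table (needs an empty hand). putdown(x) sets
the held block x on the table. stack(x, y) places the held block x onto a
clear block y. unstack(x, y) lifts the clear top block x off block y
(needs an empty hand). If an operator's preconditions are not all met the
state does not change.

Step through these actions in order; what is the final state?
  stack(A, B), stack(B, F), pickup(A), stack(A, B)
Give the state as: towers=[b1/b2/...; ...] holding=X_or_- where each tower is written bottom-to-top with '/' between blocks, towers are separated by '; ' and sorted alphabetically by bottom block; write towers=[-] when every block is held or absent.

towers=[C/D; E/F/B/A] holding=-

step 1 (stack(A, B)) [no-op]: towers=[A; C/D; E/F] holding=B
step 2 (stack(B, F)): towers=[A; C/D; E/F/B] holding=-
step 3 (pickup(A)): towers=[C/D; E/F/B] holding=A
step 4 (stack(A, B)): towers=[C/D; E/F/B/A] holding=-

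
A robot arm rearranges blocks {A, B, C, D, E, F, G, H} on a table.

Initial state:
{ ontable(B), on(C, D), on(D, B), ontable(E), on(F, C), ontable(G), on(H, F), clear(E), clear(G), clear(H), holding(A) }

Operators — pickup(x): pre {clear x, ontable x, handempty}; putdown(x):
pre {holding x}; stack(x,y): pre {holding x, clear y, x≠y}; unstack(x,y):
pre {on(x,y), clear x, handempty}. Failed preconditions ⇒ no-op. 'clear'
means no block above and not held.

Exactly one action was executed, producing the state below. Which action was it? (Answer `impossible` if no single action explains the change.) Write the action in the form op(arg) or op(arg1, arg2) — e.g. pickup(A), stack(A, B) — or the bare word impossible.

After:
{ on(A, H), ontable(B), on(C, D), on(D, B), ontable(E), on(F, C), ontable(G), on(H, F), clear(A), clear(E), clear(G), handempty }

target: towers=[B/D/C/F/H/A; E; G] holding=-
        putdown(A) → towers=[A; B/D/C/F/H; E; G] holding=-
       stack(A, G) → towers=[B/D/C/F/H; E; G/A] holding=-
       stack(A, E) → towers=[B/D/C/F/H; E/A; G] holding=-
       stack(A, H) → towers=[B/D/C/F/H/A; E; G] holding=-  ← match

stack(A, H)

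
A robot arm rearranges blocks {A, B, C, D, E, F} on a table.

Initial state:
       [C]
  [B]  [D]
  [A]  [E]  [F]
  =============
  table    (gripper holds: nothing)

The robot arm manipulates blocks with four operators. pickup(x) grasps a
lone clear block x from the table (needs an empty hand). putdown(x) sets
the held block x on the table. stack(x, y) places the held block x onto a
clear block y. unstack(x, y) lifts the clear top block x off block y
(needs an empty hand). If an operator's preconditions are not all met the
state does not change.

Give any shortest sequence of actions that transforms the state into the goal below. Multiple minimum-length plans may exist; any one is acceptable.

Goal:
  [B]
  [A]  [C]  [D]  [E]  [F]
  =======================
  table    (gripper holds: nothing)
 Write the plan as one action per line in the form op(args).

unstack(C, D)
putdown(C)
unstack(D, E)
putdown(D)

step 1 (unstack(C, D)): towers=[A/B; E/D; F] holding=C
step 2 (putdown(C)): towers=[A/B; C; E/D; F] holding=-
step 3 (unstack(D, E)): towers=[A/B; C; E; F] holding=D
step 4 (putdown(D)): towers=[A/B; C; D; E; F] holding=-
goal check: towers=[A/B; C; D; E; F] holding=- — reached (length 4, optimal by BFS)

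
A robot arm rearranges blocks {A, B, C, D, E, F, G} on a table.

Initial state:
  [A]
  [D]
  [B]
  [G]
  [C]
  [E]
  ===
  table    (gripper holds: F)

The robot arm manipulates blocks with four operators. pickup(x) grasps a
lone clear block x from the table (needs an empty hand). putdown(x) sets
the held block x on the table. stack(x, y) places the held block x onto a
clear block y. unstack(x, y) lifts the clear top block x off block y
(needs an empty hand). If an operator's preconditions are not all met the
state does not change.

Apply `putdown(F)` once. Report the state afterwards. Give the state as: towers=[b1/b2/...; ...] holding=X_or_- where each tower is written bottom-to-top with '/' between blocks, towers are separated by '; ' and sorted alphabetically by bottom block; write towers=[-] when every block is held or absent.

before: towers=[E/C/G/B/D/A] holding=F
pre[putdown(F)]: holding(F) ✓
all met → apply putdown(F)
after:  towers=[E/C/G/B/D/A; F] holding=-

towers=[E/C/G/B/D/A; F] holding=-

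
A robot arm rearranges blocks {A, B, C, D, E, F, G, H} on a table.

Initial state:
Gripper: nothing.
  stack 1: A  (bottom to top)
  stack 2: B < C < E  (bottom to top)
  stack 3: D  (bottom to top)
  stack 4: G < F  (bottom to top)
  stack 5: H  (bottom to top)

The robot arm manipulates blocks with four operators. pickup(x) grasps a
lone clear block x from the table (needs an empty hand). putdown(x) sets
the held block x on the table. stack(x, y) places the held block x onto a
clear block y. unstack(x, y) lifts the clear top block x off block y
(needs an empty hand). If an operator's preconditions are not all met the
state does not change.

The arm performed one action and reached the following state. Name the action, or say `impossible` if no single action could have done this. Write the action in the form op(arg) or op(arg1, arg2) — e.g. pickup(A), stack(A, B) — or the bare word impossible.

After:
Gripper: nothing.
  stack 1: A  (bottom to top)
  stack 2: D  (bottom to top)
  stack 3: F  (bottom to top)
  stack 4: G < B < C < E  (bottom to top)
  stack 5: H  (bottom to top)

target: towers=[A; D; F; G/B/C/E; H] holding=-
         pickup(A) → towers=[B/C/E; D; G/F; H] holding=A
     unstack(E, C) → towers=[A; B/C; D; G/F; H] holding=E
         pickup(H) → towers=[A; B/C/E; D; G/F] holding=H
     unstack(F, G) → towers=[A; B/C/E; D; G; H] holding=F
         pickup(D) → towers=[A; B/C/E; G/F; H] holding=D
none of the 5 applicable actions match → impossible

impossible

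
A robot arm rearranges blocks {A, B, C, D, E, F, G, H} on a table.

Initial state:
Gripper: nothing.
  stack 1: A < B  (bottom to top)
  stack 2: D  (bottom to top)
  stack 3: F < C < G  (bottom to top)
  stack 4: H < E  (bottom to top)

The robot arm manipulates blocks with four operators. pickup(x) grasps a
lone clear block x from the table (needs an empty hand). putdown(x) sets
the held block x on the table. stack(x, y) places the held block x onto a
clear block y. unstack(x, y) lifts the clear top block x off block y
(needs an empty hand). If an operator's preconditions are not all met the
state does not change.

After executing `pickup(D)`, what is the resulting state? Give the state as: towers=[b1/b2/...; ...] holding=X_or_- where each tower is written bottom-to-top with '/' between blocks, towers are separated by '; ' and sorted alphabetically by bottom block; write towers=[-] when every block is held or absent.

before: towers=[A/B; D; F/C/G; H/E] holding=-
pre[pickup(D)]: clear(D) yes, ontable(D) yes, handempty yes
all met → apply pickup(D)
after:  towers=[A/B; F/C/G; H/E] holding=D

towers=[A/B; F/C/G; H/E] holding=D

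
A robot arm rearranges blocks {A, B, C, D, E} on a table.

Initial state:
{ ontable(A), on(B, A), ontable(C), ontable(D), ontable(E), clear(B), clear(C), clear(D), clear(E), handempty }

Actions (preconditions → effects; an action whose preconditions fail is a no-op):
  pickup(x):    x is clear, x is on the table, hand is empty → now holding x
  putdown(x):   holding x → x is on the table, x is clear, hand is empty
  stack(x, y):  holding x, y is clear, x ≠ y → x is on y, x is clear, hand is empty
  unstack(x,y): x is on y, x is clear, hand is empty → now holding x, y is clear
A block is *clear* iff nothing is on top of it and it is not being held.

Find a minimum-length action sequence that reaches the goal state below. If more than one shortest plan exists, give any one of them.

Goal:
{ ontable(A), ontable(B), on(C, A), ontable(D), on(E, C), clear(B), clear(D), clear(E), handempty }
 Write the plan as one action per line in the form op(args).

unstack(B, A)
putdown(B)
pickup(C)
stack(C, A)
pickup(E)
stack(E, C)

step 1 (unstack(B, A)): towers=[A; C; D; E] holding=B
step 2 (putdown(B)): towers=[A; B; C; D; E] holding=-
step 3 (pickup(C)): towers=[A; B; D; E] holding=C
step 4 (stack(C, A)): towers=[A/C; B; D; E] holding=-
step 5 (pickup(E)): towers=[A/C; B; D] holding=E
step 6 (stack(E, C)): towers=[A/C/E; B; D] holding=-
goal check: towers=[A/C/E; B; D] holding=- — reached (length 6, optimal by BFS)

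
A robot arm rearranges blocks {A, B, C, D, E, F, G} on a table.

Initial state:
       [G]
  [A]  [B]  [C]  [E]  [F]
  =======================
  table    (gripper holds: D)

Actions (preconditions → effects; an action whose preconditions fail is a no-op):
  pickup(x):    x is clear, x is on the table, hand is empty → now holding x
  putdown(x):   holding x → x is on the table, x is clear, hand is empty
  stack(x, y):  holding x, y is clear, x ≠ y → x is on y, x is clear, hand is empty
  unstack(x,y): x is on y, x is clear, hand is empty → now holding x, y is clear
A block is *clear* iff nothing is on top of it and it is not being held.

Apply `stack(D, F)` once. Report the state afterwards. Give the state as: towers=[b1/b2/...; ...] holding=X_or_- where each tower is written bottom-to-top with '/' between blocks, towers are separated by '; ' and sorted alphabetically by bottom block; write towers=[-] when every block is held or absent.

before: towers=[A; B/G; C; E; F] holding=D
pre[stack(D, F)]: holding(D) ok, clear(F) ok, D≠F ok
all met → apply stack(D, F)
after:  towers=[A; B/G; C; E; F/D] holding=-

towers=[A; B/G; C; E; F/D] holding=-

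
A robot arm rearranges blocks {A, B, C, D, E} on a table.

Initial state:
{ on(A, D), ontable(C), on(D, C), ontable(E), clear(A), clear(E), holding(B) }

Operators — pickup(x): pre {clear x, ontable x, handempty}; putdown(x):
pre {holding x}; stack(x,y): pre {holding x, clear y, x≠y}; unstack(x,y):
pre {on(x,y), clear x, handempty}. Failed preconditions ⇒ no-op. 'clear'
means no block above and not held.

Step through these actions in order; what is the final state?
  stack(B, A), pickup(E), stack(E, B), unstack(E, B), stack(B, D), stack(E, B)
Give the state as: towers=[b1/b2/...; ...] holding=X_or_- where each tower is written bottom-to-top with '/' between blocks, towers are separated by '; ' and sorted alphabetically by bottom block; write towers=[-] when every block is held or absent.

towers=[C/D/A/B/E] holding=-

step 1 (stack(B, A)): towers=[C/D/A/B; E] holding=-
step 2 (pickup(E)): towers=[C/D/A/B] holding=E
step 3 (stack(E, B)): towers=[C/D/A/B/E] holding=-
step 4 (unstack(E, B)): towers=[C/D/A/B] holding=E
step 5 (stack(B, D)) [no-op]: towers=[C/D/A/B] holding=E
step 6 (stack(E, B)): towers=[C/D/A/B/E] holding=-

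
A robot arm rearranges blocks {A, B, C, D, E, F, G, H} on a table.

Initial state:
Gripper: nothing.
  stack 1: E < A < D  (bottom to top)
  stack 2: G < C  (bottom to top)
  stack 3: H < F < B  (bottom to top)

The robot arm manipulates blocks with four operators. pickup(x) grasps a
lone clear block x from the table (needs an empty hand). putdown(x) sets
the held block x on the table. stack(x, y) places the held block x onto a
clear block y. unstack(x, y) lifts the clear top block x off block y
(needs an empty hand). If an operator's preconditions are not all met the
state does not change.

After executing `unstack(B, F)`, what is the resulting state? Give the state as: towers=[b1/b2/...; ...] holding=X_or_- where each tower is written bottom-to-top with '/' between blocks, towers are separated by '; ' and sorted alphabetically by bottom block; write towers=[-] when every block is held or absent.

towers=[E/A/D; G/C; H/F] holding=B

before: towers=[E/A/D; G/C; H/F/B] holding=-
pre[unstack(B, F)]: on(B,F) ✓, clear(B) ✓, handempty ✓
all met → apply unstack(B, F)
after:  towers=[E/A/D; G/C; H/F] holding=B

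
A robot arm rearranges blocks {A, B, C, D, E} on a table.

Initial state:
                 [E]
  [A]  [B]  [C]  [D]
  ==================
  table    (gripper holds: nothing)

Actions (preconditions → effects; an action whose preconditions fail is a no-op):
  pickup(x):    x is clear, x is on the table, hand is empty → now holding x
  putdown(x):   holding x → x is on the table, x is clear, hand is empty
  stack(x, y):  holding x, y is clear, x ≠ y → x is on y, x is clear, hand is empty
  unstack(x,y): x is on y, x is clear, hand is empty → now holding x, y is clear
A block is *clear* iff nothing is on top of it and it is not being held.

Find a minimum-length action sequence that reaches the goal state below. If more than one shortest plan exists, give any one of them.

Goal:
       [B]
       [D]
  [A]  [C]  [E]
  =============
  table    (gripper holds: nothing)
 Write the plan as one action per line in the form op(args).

step 1 (unstack(E, D)): towers=[A; B; C; D] holding=E
step 2 (putdown(E)): towers=[A; B; C; D; E] holding=-
step 3 (pickup(D)): towers=[A; B; C; E] holding=D
step 4 (stack(D, C)): towers=[A; B; C/D; E] holding=-
step 5 (pickup(B)): towers=[A; C/D; E] holding=B
step 6 (stack(B, D)): towers=[A; C/D/B; E] holding=-
goal check: towers=[A; C/D/B; E] holding=- — reached (length 6, optimal by BFS)

unstack(E, D)
putdown(E)
pickup(D)
stack(D, C)
pickup(B)
stack(B, D)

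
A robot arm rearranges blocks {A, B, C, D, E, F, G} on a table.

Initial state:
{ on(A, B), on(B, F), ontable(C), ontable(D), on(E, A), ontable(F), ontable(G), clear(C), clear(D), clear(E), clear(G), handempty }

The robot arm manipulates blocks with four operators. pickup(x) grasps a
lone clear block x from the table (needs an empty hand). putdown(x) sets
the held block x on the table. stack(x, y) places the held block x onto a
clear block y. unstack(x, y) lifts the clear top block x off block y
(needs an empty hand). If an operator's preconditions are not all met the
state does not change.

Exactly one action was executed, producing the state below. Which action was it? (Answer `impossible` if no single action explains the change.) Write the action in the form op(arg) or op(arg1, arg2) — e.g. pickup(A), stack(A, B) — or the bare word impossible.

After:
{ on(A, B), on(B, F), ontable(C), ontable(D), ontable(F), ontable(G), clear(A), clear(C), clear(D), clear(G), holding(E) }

target: towers=[C; D; F/B/A; G] holding=E
         pickup(G) → towers=[C; D; F/B/A/E] holding=G
         pickup(D) → towers=[C; F/B/A/E; G] holding=D
     unstack(E, A) → towers=[C; D; F/B/A; G] holding=E  ← match
         pickup(C) → towers=[D; F/B/A/E; G] holding=C

unstack(E, A)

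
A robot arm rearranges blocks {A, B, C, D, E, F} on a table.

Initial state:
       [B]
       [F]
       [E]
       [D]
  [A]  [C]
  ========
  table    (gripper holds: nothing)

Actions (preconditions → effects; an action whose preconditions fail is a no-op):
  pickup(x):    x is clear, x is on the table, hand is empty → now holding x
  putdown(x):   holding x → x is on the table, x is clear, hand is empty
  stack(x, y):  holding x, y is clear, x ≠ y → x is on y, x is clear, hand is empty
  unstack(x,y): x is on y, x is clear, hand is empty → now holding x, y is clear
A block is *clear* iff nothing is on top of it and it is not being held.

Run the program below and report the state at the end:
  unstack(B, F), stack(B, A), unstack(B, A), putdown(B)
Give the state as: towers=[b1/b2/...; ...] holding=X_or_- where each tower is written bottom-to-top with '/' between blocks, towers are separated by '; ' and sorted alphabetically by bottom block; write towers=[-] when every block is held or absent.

step 1 (unstack(B, F)): towers=[A; C/D/E/F] holding=B
step 2 (stack(B, A)): towers=[A/B; C/D/E/F] holding=-
step 3 (unstack(B, A)): towers=[A; C/D/E/F] holding=B
step 4 (putdown(B)): towers=[A; B; C/D/E/F] holding=-

towers=[A; B; C/D/E/F] holding=-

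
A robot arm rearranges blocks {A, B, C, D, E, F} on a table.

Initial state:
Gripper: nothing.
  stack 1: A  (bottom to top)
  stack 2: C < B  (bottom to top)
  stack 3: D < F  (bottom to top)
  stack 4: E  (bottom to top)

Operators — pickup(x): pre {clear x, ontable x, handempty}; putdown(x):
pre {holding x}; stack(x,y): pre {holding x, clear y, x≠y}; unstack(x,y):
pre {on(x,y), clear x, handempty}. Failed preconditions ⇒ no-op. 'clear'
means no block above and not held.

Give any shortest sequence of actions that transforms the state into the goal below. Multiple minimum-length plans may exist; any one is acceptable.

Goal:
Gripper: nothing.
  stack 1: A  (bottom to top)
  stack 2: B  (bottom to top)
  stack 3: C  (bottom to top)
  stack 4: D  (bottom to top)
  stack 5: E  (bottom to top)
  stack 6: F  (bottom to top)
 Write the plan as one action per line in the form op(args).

unstack(B, C)
putdown(B)
unstack(F, D)
putdown(F)

step 1 (unstack(B, C)): towers=[A; C; D/F; E] holding=B
step 2 (putdown(B)): towers=[A; B; C; D/F; E] holding=-
step 3 (unstack(F, D)): towers=[A; B; C; D; E] holding=F
step 4 (putdown(F)): towers=[A; B; C; D; E; F] holding=-
goal check: towers=[A; B; C; D; E; F] holding=- — reached (length 4, optimal by BFS)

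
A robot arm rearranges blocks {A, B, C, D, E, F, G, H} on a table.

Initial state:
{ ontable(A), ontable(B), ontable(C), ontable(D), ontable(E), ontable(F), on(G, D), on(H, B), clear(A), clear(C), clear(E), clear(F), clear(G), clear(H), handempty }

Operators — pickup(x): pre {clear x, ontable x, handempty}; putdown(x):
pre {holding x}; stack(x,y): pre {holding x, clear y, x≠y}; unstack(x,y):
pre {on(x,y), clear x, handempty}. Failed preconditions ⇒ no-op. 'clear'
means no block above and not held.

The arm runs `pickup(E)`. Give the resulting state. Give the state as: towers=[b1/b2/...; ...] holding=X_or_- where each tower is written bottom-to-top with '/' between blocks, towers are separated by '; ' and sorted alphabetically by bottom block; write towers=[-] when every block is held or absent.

before: towers=[A; B/H; C; D/G; E; F] holding=-
pre[pickup(E)]: clear(E) yes, ontable(E) yes, handempty yes
all met → apply pickup(E)
after:  towers=[A; B/H; C; D/G; F] holding=E

towers=[A; B/H; C; D/G; F] holding=E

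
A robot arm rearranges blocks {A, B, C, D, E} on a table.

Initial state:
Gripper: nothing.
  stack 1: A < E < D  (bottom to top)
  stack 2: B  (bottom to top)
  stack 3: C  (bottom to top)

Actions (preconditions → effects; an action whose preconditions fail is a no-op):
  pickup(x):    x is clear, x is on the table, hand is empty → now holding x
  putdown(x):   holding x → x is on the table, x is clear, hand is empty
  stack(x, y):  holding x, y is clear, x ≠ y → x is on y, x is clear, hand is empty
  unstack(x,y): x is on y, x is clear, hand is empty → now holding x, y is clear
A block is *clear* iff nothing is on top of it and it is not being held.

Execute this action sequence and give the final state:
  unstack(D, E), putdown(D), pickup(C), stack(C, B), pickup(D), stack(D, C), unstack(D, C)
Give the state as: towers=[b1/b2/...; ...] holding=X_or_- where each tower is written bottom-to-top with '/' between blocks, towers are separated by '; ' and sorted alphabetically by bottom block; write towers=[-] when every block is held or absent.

towers=[A/E; B/C] holding=D

step 1 (unstack(D, E)): towers=[A/E; B; C] holding=D
step 2 (putdown(D)): towers=[A/E; B; C; D] holding=-
step 3 (pickup(C)): towers=[A/E; B; D] holding=C
step 4 (stack(C, B)): towers=[A/E; B/C; D] holding=-
step 5 (pickup(D)): towers=[A/E; B/C] holding=D
step 6 (stack(D, C)): towers=[A/E; B/C/D] holding=-
step 7 (unstack(D, C)): towers=[A/E; B/C] holding=D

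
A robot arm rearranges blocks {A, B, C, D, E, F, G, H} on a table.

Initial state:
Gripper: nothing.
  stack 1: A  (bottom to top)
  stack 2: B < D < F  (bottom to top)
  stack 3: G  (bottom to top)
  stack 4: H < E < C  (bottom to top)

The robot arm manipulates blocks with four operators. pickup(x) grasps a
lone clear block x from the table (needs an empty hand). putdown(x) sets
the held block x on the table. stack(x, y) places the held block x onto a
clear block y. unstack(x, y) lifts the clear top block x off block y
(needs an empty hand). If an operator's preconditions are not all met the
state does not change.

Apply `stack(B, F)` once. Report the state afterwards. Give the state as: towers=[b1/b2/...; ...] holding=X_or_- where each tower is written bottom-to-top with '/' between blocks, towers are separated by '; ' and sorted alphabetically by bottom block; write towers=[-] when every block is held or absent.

towers=[A; B/D/F; G; H/E/C] holding=-

before: towers=[A; B/D/F; G; H/E/C] holding=-
pre[stack(B, F)]: holding(B) ✗, clear(F) ✓, B≠F ✓
holding(B) unmet → stack(B, F) is a no-op
after:  towers=[A; B/D/F; G; H/E/C] holding=-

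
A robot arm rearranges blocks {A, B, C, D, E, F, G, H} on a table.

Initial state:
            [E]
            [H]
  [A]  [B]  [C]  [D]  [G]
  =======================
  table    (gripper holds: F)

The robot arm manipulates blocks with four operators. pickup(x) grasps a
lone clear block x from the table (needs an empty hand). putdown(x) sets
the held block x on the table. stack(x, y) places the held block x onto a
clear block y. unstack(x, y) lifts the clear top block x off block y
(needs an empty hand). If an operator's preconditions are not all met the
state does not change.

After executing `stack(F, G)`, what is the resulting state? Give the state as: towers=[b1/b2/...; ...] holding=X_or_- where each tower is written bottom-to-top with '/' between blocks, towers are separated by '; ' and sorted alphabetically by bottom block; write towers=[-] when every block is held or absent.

before: towers=[A; B; C/H/E; D; G] holding=F
pre[stack(F, G)]: holding(F) yes, clear(G) yes, F≠G yes
all met → apply stack(F, G)
after:  towers=[A; B; C/H/E; D; G/F] holding=-

towers=[A; B; C/H/E; D; G/F] holding=-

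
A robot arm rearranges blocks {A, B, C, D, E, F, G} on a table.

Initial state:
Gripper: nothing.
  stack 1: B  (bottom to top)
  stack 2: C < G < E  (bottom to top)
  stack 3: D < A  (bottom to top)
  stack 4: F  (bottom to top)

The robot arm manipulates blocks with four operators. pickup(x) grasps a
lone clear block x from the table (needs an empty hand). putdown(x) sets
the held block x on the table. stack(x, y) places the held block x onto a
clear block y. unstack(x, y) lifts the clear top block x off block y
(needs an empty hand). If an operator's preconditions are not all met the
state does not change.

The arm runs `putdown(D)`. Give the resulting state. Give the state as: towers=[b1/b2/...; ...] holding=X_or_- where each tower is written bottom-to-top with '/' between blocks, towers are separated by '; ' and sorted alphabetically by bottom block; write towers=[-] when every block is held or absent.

before: towers=[B; C/G/E; D/A; F] holding=-
pre[putdown(D)]: holding(D) fail
holding(D) unmet → putdown(D) is a no-op
after:  towers=[B; C/G/E; D/A; F] holding=-

towers=[B; C/G/E; D/A; F] holding=-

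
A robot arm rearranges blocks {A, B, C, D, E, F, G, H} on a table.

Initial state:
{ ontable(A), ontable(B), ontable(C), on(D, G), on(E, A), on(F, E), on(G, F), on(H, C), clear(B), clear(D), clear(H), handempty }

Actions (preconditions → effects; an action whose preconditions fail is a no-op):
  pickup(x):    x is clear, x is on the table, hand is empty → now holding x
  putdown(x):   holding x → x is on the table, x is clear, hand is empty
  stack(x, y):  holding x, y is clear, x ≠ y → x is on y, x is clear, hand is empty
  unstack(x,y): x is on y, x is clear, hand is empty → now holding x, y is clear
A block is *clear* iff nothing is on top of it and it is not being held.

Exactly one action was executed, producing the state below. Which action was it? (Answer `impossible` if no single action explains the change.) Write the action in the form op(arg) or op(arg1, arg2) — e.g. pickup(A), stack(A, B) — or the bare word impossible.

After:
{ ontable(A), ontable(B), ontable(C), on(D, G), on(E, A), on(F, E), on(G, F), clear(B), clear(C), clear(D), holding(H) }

target: towers=[A/E/F/G/D; B; C] holding=H
     unstack(H, C) → towers=[A/E/F/G/D; B; C] holding=H  ← match
         pickup(B) → towers=[A/E/F/G/D; C/H] holding=B
     unstack(D, G) → towers=[A/E/F/G; B; C/H] holding=D

unstack(H, C)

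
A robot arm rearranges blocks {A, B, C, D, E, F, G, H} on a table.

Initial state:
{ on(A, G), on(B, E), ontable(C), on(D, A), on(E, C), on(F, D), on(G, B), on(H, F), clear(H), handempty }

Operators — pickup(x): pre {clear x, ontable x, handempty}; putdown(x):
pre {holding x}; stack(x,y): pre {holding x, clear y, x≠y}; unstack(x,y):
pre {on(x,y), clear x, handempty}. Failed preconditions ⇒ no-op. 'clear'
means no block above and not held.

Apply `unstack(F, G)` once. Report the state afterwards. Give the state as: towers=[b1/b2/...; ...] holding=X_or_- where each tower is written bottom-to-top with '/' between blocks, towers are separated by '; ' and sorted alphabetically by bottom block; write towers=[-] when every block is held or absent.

before: towers=[C/E/B/G/A/D/F/H] holding=-
pre[unstack(F, G)]: on(F,G) ✗, clear(F) ✗, handempty ✓
on(F,G), clear(F) unmet → unstack(F, G) is a no-op
after:  towers=[C/E/B/G/A/D/F/H] holding=-

towers=[C/E/B/G/A/D/F/H] holding=-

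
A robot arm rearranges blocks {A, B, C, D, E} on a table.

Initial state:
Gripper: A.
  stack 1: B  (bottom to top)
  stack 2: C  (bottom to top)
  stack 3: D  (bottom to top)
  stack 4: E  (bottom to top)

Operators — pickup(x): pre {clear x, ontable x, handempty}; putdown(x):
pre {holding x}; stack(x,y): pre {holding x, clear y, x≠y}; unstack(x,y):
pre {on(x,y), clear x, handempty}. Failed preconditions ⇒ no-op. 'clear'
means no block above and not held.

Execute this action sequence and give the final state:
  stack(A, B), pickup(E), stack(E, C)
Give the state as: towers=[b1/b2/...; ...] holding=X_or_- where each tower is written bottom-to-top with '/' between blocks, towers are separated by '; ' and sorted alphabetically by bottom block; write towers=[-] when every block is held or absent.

towers=[B/A; C/E; D] holding=-

step 1 (stack(A, B)): towers=[B/A; C; D; E] holding=-
step 2 (pickup(E)): towers=[B/A; C; D] holding=E
step 3 (stack(E, C)): towers=[B/A; C/E; D] holding=-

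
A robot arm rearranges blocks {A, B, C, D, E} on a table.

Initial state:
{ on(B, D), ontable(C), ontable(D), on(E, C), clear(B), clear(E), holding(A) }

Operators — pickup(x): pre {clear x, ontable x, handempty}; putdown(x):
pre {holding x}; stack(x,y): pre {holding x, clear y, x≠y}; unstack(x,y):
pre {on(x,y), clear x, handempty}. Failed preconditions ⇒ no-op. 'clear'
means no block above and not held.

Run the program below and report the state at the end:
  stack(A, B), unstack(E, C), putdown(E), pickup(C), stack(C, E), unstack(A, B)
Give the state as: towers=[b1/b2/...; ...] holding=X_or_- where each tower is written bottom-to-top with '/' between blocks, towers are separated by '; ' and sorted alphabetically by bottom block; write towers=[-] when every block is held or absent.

towers=[D/B; E/C] holding=A

step 1 (stack(A, B)): towers=[C/E; D/B/A] holding=-
step 2 (unstack(E, C)): towers=[C; D/B/A] holding=E
step 3 (putdown(E)): towers=[C; D/B/A; E] holding=-
step 4 (pickup(C)): towers=[D/B/A; E] holding=C
step 5 (stack(C, E)): towers=[D/B/A; E/C] holding=-
step 6 (unstack(A, B)): towers=[D/B; E/C] holding=A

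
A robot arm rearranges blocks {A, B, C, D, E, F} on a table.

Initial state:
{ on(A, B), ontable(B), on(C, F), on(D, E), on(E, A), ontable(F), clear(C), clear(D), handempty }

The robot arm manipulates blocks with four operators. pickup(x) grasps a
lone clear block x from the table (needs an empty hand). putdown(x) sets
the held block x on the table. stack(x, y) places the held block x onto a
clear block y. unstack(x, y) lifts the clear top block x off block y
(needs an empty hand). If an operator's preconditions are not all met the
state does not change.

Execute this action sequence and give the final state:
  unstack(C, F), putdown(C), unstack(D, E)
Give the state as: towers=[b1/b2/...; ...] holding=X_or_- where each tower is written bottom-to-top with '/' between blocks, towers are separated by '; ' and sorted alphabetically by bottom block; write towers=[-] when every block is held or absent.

towers=[B/A/E; C; F] holding=D

step 1 (unstack(C, F)): towers=[B/A/E/D; F] holding=C
step 2 (putdown(C)): towers=[B/A/E/D; C; F] holding=-
step 3 (unstack(D, E)): towers=[B/A/E; C; F] holding=D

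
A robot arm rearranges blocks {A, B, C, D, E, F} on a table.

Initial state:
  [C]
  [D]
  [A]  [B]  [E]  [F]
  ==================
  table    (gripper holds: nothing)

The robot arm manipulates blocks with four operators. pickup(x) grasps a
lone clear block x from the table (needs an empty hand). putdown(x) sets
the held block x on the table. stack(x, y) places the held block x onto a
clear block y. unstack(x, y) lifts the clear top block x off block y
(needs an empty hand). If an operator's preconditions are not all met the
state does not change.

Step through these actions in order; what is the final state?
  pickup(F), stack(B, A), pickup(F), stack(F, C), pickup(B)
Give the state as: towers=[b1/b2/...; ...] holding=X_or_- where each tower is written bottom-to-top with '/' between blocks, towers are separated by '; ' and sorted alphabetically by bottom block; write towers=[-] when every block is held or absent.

towers=[A/D/C/F; E] holding=B

step 1 (pickup(F)): towers=[A/D/C; B; E] holding=F
step 2 (stack(B, A)) [no-op]: towers=[A/D/C; B; E] holding=F
step 3 (pickup(F)) [no-op]: towers=[A/D/C; B; E] holding=F
step 4 (stack(F, C)): towers=[A/D/C/F; B; E] holding=-
step 5 (pickup(B)): towers=[A/D/C/F; E] holding=B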